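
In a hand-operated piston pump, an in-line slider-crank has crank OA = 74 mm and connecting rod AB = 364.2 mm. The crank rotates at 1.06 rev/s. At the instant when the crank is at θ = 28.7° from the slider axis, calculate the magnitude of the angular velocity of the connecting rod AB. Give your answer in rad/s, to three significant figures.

ω = 6.66 rad/s (converted from 1.06 rev/s).
The rod makes angle φ with the slider axis where L sinφ = r sinθ; differentiating, L cosφ·φ̇ = r ω cosθ.
L cosφ = √(L² − r² sin²θ) = 0.36246 m.
|ω_rod| = r ω |cosθ| / √(L² − r² sin²θ) = 0.074·6.66·0.87715/0.36246 = 1.1927 rad/s.

1.19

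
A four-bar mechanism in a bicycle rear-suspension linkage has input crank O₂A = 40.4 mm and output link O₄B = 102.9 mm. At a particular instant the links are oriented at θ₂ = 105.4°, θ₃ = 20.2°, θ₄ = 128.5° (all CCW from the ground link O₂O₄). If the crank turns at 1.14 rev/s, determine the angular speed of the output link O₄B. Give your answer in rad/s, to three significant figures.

ω₂ = 7.163 rad/s (from 1.14 rev/s).
Differentiating the loop-closure r₂e^{iθ₂}+r₃e^{iθ₃}=r₁+r₄e^{iθ₄} gives r₂ω₂e^{iθ₂}+r₃ω₃e^{iθ₃}=r₄ω₄e^{iθ₄}.
Eliminating the other unknown: ω₄ = r₂ω₂ sin(θ₂−θ₃) / [r₄ sin(θ₄−θ₃)].
Numerator sine = +0.99649; denominator sine = +0.94943.
Result = 0.0404·7.163·(+0.99649) / (0.1029·(+0.94943)) = +2.9516 rad/s; magnitude 2.9516 rad/s.

2.95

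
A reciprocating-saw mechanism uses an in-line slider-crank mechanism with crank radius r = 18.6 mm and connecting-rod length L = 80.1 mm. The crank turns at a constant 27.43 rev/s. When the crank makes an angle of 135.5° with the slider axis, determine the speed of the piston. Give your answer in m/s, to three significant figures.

ω = 2π·27.4 = 172.3 rad/s
For an in-line slider-crank, x = r cosθ + √(L² − r² sin²θ), so v = −rω sinθ·[1 + r cosθ/√(L² − r² sin²θ)].
With r = 0.0186 m, L = 0.0801 m, θ = 135.5°: √(L² − r² sin²θ) = 0.079032 m.
v = −0.0186·172.3·0.70091·[1 + 0.0186·-0.71325/0.079032] = -1.8697 m/s.
|v| = 1.8697 m/s.

1.87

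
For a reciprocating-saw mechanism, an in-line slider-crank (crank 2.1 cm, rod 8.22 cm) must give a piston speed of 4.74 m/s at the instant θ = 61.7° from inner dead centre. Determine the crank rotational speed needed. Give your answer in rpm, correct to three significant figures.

For an in-line slider-crank, |v_piston| = rω|sinθ|·[1 + r cosθ/√(L² − r² sin²θ)].
With r = 0.021 m, L = 0.0822 m, θ = 61.7°: the bracketed kinematic factor |dx/dθ| = 0.020788 m.
ω = v/|dx/dθ| = 4.74/0.020788 = 228.01 rad/s.
N = 60ω/(2π) = 2177.4 rpm.

2180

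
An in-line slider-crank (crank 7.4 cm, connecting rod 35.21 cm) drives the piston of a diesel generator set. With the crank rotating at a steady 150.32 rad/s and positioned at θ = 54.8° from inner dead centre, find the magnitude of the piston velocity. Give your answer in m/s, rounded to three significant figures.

10.2

ω = 150.3 rad/s
For an in-line slider-crank, x = r cosθ + √(L² − r² sin²θ), so v = −rω sinθ·[1 + r cosθ/√(L² − r² sin²θ)].
With r = 0.074 m, L = 0.3521 m, θ = 54.8°: √(L² − r² sin²θ) = 0.34687 m.
v = −0.074·150.3·0.81714·[1 + 0.074·0.57643/0.34687] = -10.207 m/s.
|v| = 10.207 m/s.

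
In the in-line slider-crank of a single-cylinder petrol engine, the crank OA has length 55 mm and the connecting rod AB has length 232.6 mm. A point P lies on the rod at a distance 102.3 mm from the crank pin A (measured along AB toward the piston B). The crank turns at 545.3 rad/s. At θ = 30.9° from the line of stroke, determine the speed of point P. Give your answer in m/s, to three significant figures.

22.1

ω = 545.3 rad/s.  Crank-pin speed |V_A| = rω = 29.991 m/s, perpendicular to OA.
Rod angle: sinφ = −(r/L) sinθ ⇒ φ = -6.975°; ω_rod = −rω cosθ/√(L²−r²sin²θ) = -111.46 rad/s.
V_P = V_A + ω_rod × AP, with AP = 0.1023 m along the rod.
Components: V_Px = −rω sinθ − a·ω_rod·sinφ = -16.787 m/s;  V_Py = rω cosθ + a·ω_rod·cosφ = +14.416 m/s.
|V_P| = √(V_Px² + V_Py²) = 22.127 m/s.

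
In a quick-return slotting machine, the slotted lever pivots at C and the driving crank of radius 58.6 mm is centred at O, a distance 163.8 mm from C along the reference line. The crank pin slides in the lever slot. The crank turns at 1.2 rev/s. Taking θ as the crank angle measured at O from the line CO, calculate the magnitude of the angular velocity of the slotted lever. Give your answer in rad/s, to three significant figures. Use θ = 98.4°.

0.558

ω = 7.54 rad/s (from 1.2 rev/s).
Crank pin A relative to C: A = (d + r cosθ, r sinθ); lever angle φ = atan2(r sinθ, d + r cosθ).
Differentiating tanφ: φ̇ = rω(d cosθ + r)/(d² + r² + 2dr cosθ).
d² + r² + 2dr cosθ = |CA|² = 0.02746 m²;  d cosθ + r = +0.034672 m.
|ω_lever| = |0.0586·7.54·+0.034672| / 0.02746 = 0.55787 rad/s.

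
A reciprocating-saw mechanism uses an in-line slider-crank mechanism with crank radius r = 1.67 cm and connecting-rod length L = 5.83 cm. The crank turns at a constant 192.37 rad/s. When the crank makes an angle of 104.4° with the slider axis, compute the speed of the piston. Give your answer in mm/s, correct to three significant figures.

ω = 192.4 rad/s
For an in-line slider-crank, x = r cosθ + √(L² − r² sin²θ), so v = −rω sinθ·[1 + r cosθ/√(L² − r² sin²θ)].
With r = 0.0167 m, L = 0.0583 m, θ = 104.4°: √(L² − r² sin²θ) = 0.056011 m.
v = −0.0167·192.4·0.96858·[1 + 0.0167·-0.24869/0.056011] = -2.8809 m/s.
|v| = 2.8809 m/s = 2880.9 mm/s.

2880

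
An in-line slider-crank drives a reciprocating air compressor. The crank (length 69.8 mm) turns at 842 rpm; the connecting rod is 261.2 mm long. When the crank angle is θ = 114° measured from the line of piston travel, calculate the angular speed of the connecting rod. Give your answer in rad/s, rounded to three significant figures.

ω = 88.17 rad/s (converted from 842 rpm).
The rod makes angle φ with the slider axis where L sinφ = r sinθ; differentiating, L cosφ·φ̇ = r ω cosθ.
L cosφ = √(L² − r² sin²θ) = 0.2533 m.
|ω_rod| = r ω |cosθ| / √(L² − r² sin²θ) = 0.0698·88.17·0.40674/0.2533 = 9.8828 rad/s.

9.88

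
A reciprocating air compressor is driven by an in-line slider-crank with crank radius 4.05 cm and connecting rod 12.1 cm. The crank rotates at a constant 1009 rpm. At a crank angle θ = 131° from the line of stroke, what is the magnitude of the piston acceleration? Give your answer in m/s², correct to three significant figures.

314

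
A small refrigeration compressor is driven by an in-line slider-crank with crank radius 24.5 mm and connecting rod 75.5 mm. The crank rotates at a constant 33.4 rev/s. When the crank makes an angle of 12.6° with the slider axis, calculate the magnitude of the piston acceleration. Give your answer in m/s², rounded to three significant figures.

ω = 2π·33.4 = 209.9 rad/s
x(θ) = r cosθ + √(L² − r² sin²θ); with ω constant, a = ω²·d²x/dθ².
d²x/dθ² = −r cosθ − r²(cos2θ)/√u − r⁴ sin²2θ/(4u^{3/2}),  u = L² − r² sin²θ = 0.00567169 m².
Substituting r = 0.0245 m, L = 0.0755 m, θ = 12.6°: d²x/dθ² = -0.03116 m.
a = ω²·d²x/dθ² = (209.9)²·(-0.03116) = -1372.3 m/s²;  |a| = 1372.3 m/s².

1370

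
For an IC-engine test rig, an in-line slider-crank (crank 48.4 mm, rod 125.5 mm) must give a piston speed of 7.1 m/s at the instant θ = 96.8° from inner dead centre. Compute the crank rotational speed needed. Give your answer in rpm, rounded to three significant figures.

1480

For an in-line slider-crank, |v_piston| = rω|sinθ|·[1 + r cosθ/√(L² − r² sin²θ)].
With r = 0.0484 m, L = 0.1255 m, θ = 96.8°: the bracketed kinematic factor |dx/dθ| = 0.045684 m.
ω = v/|dx/dθ| = 7.1/0.045684 = 155.42 rad/s.
N = 60ω/(2π) = 1484.1 rpm.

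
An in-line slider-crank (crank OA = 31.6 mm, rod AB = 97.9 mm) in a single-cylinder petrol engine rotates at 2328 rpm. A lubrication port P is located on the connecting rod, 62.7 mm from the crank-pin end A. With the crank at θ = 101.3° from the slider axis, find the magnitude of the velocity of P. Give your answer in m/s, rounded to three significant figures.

7.25

ω = 243.8 rad/s.  Crank-pin speed |V_A| = rω = 7.7037 m/s, perpendicular to OA.
Rod angle: sinφ = −(r/L) sinθ ⇒ φ = -18.453°; ω_rod = −rω cosθ/√(L²−r²sin²θ) = +16.255 rad/s.
V_P = V_A + ω_rod × AP, with AP = 0.0627 m along the rod.
Components: V_Px = −rω sinθ − a·ω_rod·sinφ = -7.2318 m/s;  V_Py = rω cosθ + a·ω_rod·cosφ = -0.54274 m/s.
|V_P| = √(V_Px² + V_Py²) = 7.2521 m/s.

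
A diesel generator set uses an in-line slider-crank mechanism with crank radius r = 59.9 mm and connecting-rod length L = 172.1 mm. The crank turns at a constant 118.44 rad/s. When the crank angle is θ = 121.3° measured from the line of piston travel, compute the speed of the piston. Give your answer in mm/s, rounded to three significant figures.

ω = 118.4 rad/s
For an in-line slider-crank, x = r cosθ + √(L² − r² sin²θ), so v = −rω sinθ·[1 + r cosθ/√(L² − r² sin²θ)].
With r = 0.0599 m, L = 0.1721 m, θ = 121.3°: √(L² − r² sin²θ) = 0.16431 m.
v = −0.0599·118.4·0.85446·[1 + 0.0599·-0.51952/0.16431] = -4.9139 m/s.
|v| = 4.9139 m/s = 4913.9 mm/s.

4910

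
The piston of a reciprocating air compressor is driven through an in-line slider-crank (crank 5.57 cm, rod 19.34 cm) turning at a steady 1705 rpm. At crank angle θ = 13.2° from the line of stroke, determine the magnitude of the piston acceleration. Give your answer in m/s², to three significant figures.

ω = 2π·1705/60 = 178.5 rad/s
x(θ) = r cosθ + √(L² − r² sin²θ); with ω constant, a = ω²·d²x/dθ².
d²x/dθ² = −r cosθ − r²(cos2θ)/√u − r⁴ sin²2θ/(4u^{3/2}),  u = L² − r² sin²θ = 0.0372418 m².
Substituting r = 0.0557 m, L = 0.1934 m, θ = 13.2°: d²x/dθ² = -0.068695 m.
a = ω²·d²x/dθ² = (178.5)²·(-0.068695) = -2189.9 m/s²;  |a| = 2189.9 m/s².

2190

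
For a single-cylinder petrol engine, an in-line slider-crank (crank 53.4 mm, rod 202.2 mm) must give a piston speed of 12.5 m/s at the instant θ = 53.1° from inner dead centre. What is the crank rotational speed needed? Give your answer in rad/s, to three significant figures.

252

For an in-line slider-crank, |v_piston| = rω|sinθ|·[1 + r cosθ/√(L² − r² sin²θ)].
With r = 0.0534 m, L = 0.2022 m, θ = 53.1°: the bracketed kinematic factor |dx/dθ| = 0.049631 m.
ω = v/|dx/dθ| = 12.5/0.049631 = 251.86 rad/s.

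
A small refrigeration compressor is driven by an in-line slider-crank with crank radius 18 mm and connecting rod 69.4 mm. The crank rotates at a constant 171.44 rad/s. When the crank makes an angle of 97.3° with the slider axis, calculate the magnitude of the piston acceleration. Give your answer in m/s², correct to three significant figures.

ω = 171.4 rad/s
x(θ) = r cosθ + √(L² − r² sin²θ); with ω constant, a = ω²·d²x/dθ².
d²x/dθ² = −r cosθ − r²(cos2θ)/√u − r⁴ sin²2θ/(4u^{3/2}),  u = L² − r² sin²θ = 0.00449759 m².
Substituting r = 0.018 m, L = 0.0694 m, θ = 97.3°: d²x/dθ² = +0.0069568 m.
a = ω²·d²x/dθ² = (171.4)²·(+0.0069568) = +204.47 m/s²;  |a| = 204.47 m/s².

204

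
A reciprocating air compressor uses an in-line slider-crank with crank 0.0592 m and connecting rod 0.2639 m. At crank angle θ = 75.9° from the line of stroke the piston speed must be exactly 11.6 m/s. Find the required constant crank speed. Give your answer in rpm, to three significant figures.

For an in-line slider-crank, |v_piston| = rω|sinθ|·[1 + r cosθ/√(L² − r² sin²θ)].
With r = 0.0592 m, L = 0.2639 m, θ = 75.9°: the bracketed kinematic factor |dx/dθ| = 0.060631 m.
ω = v/|dx/dθ| = 11.6/0.060631 = 191.32 rad/s.
N = 60ω/(2π) = 1827 rpm.

1830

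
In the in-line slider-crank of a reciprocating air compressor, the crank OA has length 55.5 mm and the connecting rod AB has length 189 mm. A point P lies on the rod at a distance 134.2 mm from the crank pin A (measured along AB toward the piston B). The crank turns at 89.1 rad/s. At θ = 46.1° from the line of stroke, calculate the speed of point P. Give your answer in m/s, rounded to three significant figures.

4.21

ω = 89.1 rad/s.  Crank-pin speed |V_A| = rω = 4.9451 m/s, perpendicular to OA.
Rod angle: sinφ = −(r/L) sinθ ⇒ φ = -12.216°; ω_rod = −rω cosθ/√(L²−r²sin²θ) = -18.563 rad/s.
V_P = V_A + ω_rod × AP, with AP = 0.1342 m along the rod.
Components: V_Px = −rω sinθ − a·ω_rod·sinφ = -4.0903 m/s;  V_Py = rω cosθ + a·ω_rod·cosφ = +0.9942 m/s.
|V_P| = √(V_Px² + V_Py²) = 4.2094 m/s.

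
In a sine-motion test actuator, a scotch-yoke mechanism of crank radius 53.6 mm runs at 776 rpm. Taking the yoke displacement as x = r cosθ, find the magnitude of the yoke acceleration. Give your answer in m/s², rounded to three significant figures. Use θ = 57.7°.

189

ω = 81.26 rad/s (from 776 rpm).
x = r cosθ ⇒ ẍ = −rω² cosθ (ω constant).
|a| = rω²|cosθ| = 0.0536·(81.26)²·|cos 57.7°| = 189.14 m/s².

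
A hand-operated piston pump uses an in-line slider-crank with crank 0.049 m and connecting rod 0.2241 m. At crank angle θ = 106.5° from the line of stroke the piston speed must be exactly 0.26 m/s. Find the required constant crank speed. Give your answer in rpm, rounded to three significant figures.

56.4

For an in-line slider-crank, |v_piston| = rω|sinθ|·[1 + r cosθ/√(L² − r² sin²θ)].
With r = 0.049 m, L = 0.2241 m, θ = 106.5°: the bracketed kinematic factor |dx/dθ| = 0.043998 m.
ω = v/|dx/dθ| = 0.26/0.043998 = 5.9093 rad/s.
N = 60ω/(2π) = 56.43 rpm.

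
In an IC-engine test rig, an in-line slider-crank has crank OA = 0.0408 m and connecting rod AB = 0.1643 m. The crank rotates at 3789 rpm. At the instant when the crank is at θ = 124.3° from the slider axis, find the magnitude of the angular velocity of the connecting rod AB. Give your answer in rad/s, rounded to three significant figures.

ω = 396.8 rad/s (converted from 3789 rpm).
The rod makes angle φ with the slider axis where L sinφ = r sinθ; differentiating, L cosφ·φ̇ = r ω cosθ.
L cosφ = √(L² − r² sin²θ) = 0.16081 m.
|ω_rod| = r ω |cosθ| / √(L² − r² sin²θ) = 0.0408·396.8·0.56353/0.16081 = 56.732 rad/s.

56.7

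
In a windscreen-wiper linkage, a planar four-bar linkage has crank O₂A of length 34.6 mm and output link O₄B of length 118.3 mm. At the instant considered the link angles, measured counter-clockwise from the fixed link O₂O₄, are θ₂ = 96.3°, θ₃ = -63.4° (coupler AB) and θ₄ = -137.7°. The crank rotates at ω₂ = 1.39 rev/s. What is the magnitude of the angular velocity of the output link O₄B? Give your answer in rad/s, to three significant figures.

0.921

ω₂ = 8.734 rad/s (from 1.39 rev/s).
Differentiating the loop-closure r₂e^{iθ₂}+r₃e^{iθ₃}=r₁+r₄e^{iθ₄} gives r₂ω₂e^{iθ₂}+r₃ω₃e^{iθ₃}=r₄ω₄e^{iθ₄}.
Eliminating the other unknown: ω₄ = r₂ω₂ sin(θ₂−θ₃) / [r₄ sin(θ₄−θ₃)].
Numerator sine = +0.34694; denominator sine = -0.96269.
Result = 0.0346·8.734·(+0.34694) / (0.1183·(-0.96269)) = -0.92055 rad/s; magnitude 0.92055 rad/s.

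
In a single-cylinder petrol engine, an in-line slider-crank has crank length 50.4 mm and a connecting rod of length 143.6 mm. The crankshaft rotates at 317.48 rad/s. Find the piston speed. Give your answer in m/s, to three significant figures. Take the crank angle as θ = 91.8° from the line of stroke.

15.8

ω = 317.5 rad/s
For an in-line slider-crank, x = r cosθ + √(L² − r² sin²θ), so v = −rω sinθ·[1 + r cosθ/√(L² − r² sin²θ)].
With r = 0.0504 m, L = 0.1436 m, θ = 91.8°: √(L² − r² sin²θ) = 0.13447 m.
v = −0.0504·317.5·0.99951·[1 + 0.0504·-0.03141/0.13447] = -15.805 m/s.
|v| = 15.805 m/s.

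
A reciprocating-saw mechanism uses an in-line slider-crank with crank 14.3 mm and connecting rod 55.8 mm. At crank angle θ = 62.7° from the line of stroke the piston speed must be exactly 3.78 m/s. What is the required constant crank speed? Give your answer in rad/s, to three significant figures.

265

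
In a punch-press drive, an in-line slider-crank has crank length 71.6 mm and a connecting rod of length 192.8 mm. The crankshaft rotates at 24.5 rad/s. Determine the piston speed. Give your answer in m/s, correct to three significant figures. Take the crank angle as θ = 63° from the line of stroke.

ω = 24.5 rad/s
For an in-line slider-crank, x = r cosθ + √(L² − r² sin²θ), so v = −rω sinθ·[1 + r cosθ/√(L² − r² sin²θ)].
With r = 0.0716 m, L = 0.1928 m, θ = 63°: √(L² − r² sin²θ) = 0.18194 m.
v = −0.0716·24.5·0.89101·[1 + 0.0716·0.45399/0.18194] = -1.8423 m/s.
|v| = 1.8423 m/s.

1.84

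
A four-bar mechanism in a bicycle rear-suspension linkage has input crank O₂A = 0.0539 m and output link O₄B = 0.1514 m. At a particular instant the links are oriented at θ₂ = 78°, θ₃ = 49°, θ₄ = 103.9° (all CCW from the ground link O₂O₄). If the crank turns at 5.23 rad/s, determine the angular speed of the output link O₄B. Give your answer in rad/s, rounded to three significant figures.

ω₂ = 5.23 rad/s
Differentiating the loop-closure r₂e^{iθ₂}+r₃e^{iθ₃}=r₁+r₄e^{iθ₄} gives r₂ω₂e^{iθ₂}+r₃ω₃e^{iθ₃}=r₄ω₄e^{iθ₄}.
Eliminating the other unknown: ω₄ = r₂ω₂ sin(θ₂−θ₃) / [r₄ sin(θ₄−θ₃)].
Numerator sine = +0.48481; denominator sine = +0.81815.
Result = 0.0539·5.23·(+0.48481) / (0.1514·(+0.81815)) = +1.1033 rad/s; magnitude 1.1033 rad/s.

1.10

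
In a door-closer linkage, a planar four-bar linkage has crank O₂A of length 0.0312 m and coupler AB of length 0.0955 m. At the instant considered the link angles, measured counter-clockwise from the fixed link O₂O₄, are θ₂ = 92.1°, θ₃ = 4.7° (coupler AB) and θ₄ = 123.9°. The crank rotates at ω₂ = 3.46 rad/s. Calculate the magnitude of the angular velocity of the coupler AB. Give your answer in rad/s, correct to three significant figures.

0.682

ω₂ = 3.46 rad/s
Differentiating the loop-closure r₂e^{iθ₂}+r₃e^{iθ₃}=r₁+r₄e^{iθ₄} gives r₂ω₂e^{iθ₂}+r₃ω₃e^{iθ₃}=r₄ω₄e^{iθ₄}.
Eliminating the other unknown: ω₃ = r₂ω₂ sin(θ₄−θ₂) / [r₃ sin(θ₃−θ₄)].
Numerator sine = +0.52696; denominator sine = -0.87292.
Result = 0.0312·3.46·(+0.52696) / (0.0955·(-0.87292)) = -0.68238 rad/s; magnitude 0.68238 rad/s.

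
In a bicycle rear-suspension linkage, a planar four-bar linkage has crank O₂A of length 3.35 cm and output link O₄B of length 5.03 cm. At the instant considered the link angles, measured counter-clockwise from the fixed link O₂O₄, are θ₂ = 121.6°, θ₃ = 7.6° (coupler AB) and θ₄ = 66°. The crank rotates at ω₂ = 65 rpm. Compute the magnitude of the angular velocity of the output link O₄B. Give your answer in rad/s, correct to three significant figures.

ω₂ = 6.807 rad/s (from 65 rpm).
Differentiating the loop-closure r₂e^{iθ₂}+r₃e^{iθ₃}=r₁+r₄e^{iθ₄} gives r₂ω₂e^{iθ₂}+r₃ω₃e^{iθ₃}=r₄ω₄e^{iθ₄}.
Eliminating the other unknown: ω₄ = r₂ω₂ sin(θ₂−θ₃) / [r₄ sin(θ₄−θ₃)].
Numerator sine = +0.91355; denominator sine = +0.85173.
Result = 0.0335·6.807·(+0.91355) / (0.0503·(+0.85173)) = +4.8624 rad/s; magnitude 4.8624 rad/s.

4.86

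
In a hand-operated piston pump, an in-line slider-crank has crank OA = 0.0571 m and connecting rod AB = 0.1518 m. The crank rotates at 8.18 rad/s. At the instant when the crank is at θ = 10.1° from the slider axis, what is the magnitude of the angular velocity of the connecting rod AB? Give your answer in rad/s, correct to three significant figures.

ω = 8.18 rad/s
The rod makes angle φ with the slider axis where L sinφ = r sinθ; differentiating, L cosφ·φ̇ = r ω cosθ.
L cosφ = √(L² − r² sin²θ) = 0.15147 m.
|ω_rod| = r ω |cosθ| / √(L² − r² sin²θ) = 0.0571·8.18·0.98450/0.15147 = 3.0359 rad/s.

3.04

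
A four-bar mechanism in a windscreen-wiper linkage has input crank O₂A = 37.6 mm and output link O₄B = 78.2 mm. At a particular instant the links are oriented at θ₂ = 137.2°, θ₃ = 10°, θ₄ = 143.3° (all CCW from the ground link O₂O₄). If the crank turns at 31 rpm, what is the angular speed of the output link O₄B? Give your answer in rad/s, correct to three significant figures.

ω₂ = 3.246 rad/s (from 31 rpm).
Differentiating the loop-closure r₂e^{iθ₂}+r₃e^{iθ₃}=r₁+r₄e^{iθ₄} gives r₂ω₂e^{iθ₂}+r₃ω₃e^{iθ₃}=r₄ω₄e^{iθ₄}.
Eliminating the other unknown: ω₄ = r₂ω₂ sin(θ₂−θ₃) / [r₄ sin(θ₄−θ₃)].
Numerator sine = +0.79653; denominator sine = +0.72777.
Result = 0.0376·3.246·(+0.79653) / (0.0782·(+0.72777)) = +1.7084 rad/s; magnitude 1.7084 rad/s.

1.71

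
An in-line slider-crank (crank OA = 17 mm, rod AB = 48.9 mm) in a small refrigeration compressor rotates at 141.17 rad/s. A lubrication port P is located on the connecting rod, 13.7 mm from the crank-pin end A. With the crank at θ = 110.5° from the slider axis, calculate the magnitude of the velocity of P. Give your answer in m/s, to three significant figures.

ω = 141.2 rad/s.  Crank-pin speed |V_A| = rω = 2.3999 m/s, perpendicular to OA.
Rod angle: sinφ = −(r/L) sinθ ⇒ φ = -19.004°; ω_rod = −rω cosθ/√(L²−r²sin²θ) = +18.178 rad/s.
V_P = V_A + ω_rod × AP, with AP = 0.0137 m along the rod.
Components: V_Px = −rω sinθ − a·ω_rod·sinφ = -2.1668 m/s;  V_Py = rω cosθ + a·ω_rod·cosφ = -0.60499 m/s.
|V_P| = √(V_Px² + V_Py²) = 2.2497 m/s.

2.25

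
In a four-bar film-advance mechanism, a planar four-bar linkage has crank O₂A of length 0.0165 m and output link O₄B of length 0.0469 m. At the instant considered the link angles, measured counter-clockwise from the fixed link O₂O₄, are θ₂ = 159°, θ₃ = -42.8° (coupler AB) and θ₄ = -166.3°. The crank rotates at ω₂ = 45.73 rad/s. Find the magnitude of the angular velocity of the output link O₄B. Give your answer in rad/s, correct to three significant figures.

7.16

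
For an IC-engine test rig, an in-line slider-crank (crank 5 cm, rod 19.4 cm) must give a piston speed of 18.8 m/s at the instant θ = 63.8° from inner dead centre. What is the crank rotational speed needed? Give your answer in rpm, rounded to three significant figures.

For an in-line slider-crank, |v_piston| = rω|sinθ|·[1 + r cosθ/√(L² − r² sin²θ)].
With r = 0.05 m, L = 0.194 m, θ = 63.8°: the bracketed kinematic factor |dx/dθ| = 0.05011 m.
ω = v/|dx/dθ| = 18.8/0.05011 = 375.17 rad/s.
N = 60ω/(2π) = 3582.6 rpm.

3580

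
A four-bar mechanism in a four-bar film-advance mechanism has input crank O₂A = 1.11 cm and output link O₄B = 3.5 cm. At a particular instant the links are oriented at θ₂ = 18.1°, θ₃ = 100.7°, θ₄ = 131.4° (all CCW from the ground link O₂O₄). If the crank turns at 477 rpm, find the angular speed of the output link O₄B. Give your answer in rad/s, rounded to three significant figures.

30.8

ω₂ = 49.95 rad/s (from 477 rpm).
Differentiating the loop-closure r₂e^{iθ₂}+r₃e^{iθ₃}=r₁+r₄e^{iθ₄} gives r₂ω₂e^{iθ₂}+r₃ω₃e^{iθ₃}=r₄ω₄e^{iθ₄}.
Eliminating the other unknown: ω₄ = r₂ω₂ sin(θ₂−θ₃) / [r₄ sin(θ₄−θ₃)].
Numerator sine = -0.99167; denominator sine = +0.51054.
Result = 0.0111·49.95·(-0.99167) / (0.035·(+0.51054)) = -30.771 rad/s; magnitude 30.771 rad/s.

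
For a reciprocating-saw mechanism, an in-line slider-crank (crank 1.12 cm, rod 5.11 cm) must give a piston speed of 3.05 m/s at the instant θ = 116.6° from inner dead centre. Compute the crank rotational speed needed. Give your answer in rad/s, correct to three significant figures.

338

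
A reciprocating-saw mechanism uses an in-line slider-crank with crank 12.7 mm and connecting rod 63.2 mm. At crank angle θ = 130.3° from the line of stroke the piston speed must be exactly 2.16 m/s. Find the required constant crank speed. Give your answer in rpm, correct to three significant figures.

For an in-line slider-crank, |v_piston| = rω|sinθ|·[1 + r cosθ/√(L² − r² sin²θ)].
With r = 0.0127 m, L = 0.0632 m, θ = 130.3°: the bracketed kinematic factor |dx/dθ| = 0.0084119 m.
ω = v/|dx/dθ| = 2.16/0.0084119 = 256.78 rad/s.
N = 60ω/(2π) = 2452 rpm.

2450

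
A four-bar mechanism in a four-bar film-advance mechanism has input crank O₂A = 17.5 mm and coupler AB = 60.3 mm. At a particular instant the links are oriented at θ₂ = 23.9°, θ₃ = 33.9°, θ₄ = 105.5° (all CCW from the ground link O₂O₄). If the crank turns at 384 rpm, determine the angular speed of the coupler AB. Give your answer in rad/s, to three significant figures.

ω₂ = 40.21 rad/s (from 384 rpm).
Differentiating the loop-closure r₂e^{iθ₂}+r₃e^{iθ₃}=r₁+r₄e^{iθ₄} gives r₂ω₂e^{iθ₂}+r₃ω₃e^{iθ₃}=r₄ω₄e^{iθ₄}.
Eliminating the other unknown: ω₃ = r₂ω₂ sin(θ₄−θ₂) / [r₃ sin(θ₃−θ₄)].
Numerator sine = +0.98927; denominator sine = -0.94888.
Result = 0.0175·40.21·(+0.98927) / (0.0603·(-0.94888)) = -12.167 rad/s; magnitude 12.167 rad/s.

12.2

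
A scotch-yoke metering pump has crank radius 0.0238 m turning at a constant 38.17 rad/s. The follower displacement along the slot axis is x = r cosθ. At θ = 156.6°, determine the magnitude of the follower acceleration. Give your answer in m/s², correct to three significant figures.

31.8

ω = 38.17 rad/s
x = r cosθ ⇒ ẍ = −rω² cosθ (ω constant).
|a| = rω²|cosθ| = 0.0238·(38.17)²·|cos 156.6°| = 31.823 m/s².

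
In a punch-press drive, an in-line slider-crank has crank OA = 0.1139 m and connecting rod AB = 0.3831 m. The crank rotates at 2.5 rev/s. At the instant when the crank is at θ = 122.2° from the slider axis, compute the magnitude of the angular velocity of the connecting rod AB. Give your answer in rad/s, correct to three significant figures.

2.57

ω = 15.71 rad/s (converted from 2.5 rev/s).
The rod makes angle φ with the slider axis where L sinφ = r sinθ; differentiating, L cosφ·φ̇ = r ω cosθ.
L cosφ = √(L² − r² sin²θ) = 0.37078 m.
|ω_rod| = r ω |cosθ| / √(L² − r² sin²θ) = 0.1139·15.71·0.53288/0.37078 = 2.5713 rad/s.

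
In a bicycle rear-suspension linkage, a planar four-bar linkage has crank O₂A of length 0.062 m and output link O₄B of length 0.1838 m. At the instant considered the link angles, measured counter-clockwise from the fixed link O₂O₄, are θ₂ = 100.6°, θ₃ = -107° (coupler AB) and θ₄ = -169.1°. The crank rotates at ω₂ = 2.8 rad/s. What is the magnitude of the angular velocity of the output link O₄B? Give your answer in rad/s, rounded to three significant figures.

ω₂ = 2.8 rad/s
Differentiating the loop-closure r₂e^{iθ₂}+r₃e^{iθ₃}=r₁+r₄e^{iθ₄} gives r₂ω₂e^{iθ₂}+r₃ω₃e^{iθ₃}=r₄ω₄e^{iθ₄}.
Eliminating the other unknown: ω₄ = r₂ω₂ sin(θ₂−θ₃) / [r₄ sin(θ₄−θ₃)].
Numerator sine = -0.46330; denominator sine = -0.88377.
Result = 0.062·2.8·(-0.46330) / (0.1838·(-0.88377)) = +0.49514 rad/s; magnitude 0.49514 rad/s.

0.495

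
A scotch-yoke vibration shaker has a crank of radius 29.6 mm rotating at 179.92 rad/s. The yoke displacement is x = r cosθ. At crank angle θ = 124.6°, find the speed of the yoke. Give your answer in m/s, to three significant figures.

4.38

ω = 179.9 rad/s
x = r cosθ ⇒ ẋ = −rω sinθ.
|v| = rω|sinθ| = 0.0296·179.9·|sin 124.6°| = 4.3837 m/s.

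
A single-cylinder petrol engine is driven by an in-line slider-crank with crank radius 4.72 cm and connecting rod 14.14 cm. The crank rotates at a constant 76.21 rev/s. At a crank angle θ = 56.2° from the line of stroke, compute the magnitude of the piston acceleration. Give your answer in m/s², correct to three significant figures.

4680

ω = 2π·76.2 = 478.8 rad/s
x(θ) = r cosθ + √(L² − r² sin²θ); with ω constant, a = ω²·d²x/dθ².
d²x/dθ² = −r cosθ − r²(cos2θ)/√u − r⁴ sin²2θ/(4u^{3/2}),  u = L² − r² sin²θ = 0.0184556 m².
Substituting r = 0.0472 m, L = 0.1414 m, θ = 56.2°: d²x/dθ² = -0.020431 m.
a = ω²·d²x/dθ² = (478.8)²·(-0.020431) = -4684.6 m/s²;  |a| = 4684.6 m/s².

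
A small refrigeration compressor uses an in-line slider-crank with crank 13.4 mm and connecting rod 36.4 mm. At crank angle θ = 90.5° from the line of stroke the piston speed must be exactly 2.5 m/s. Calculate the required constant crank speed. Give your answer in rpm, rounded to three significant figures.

For an in-line slider-crank, |v_piston| = rω|sinθ|·[1 + r cosθ/√(L² − r² sin²θ)].
With r = 0.0134 m, L = 0.0364 m, θ = 90.5°: the bracketed kinematic factor |dx/dθ| = 0.013353 m.
ω = v/|dx/dθ| = 2.5/0.013353 = 187.22 rad/s.
N = 60ω/(2π) = 1787.8 rpm.

1790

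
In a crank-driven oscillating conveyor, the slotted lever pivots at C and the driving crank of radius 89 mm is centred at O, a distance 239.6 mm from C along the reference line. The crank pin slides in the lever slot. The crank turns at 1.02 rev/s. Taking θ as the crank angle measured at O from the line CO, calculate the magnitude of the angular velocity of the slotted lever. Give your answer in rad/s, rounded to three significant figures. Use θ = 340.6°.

ω = 6.409 rad/s (from 1.02 rev/s).
Crank pin A relative to C: A = (d + r cosθ, r sinθ); lever angle φ = atan2(r sinθ, d + r cosθ).
Differentiating tanφ: φ̇ = rω(d cosθ + r)/(d² + r² + 2dr cosθ).
d² + r² + 2dr cosθ = |CA|² = 0.105556 m²;  d cosθ + r = +0.315 m.
|ω_lever| = |0.089·6.409·+0.315| / 0.105556 = 1.7021 rad/s.

1.70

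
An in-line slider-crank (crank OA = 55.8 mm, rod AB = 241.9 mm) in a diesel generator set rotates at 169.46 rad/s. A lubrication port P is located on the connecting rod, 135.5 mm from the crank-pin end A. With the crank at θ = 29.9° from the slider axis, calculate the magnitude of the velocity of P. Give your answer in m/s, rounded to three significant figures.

6.36

ω = 169.5 rad/s.  Crank-pin speed |V_A| = rω = 9.4559 m/s, perpendicular to OA.
Rod angle: sinφ = −(r/L) sinθ ⇒ φ = -6.603°; ω_rod = −rω cosθ/√(L²−r²sin²θ) = -34.113 rad/s.
V_P = V_A + ω_rod × AP, with AP = 0.1355 m along the rod.
Components: V_Px = −rω sinθ − a·ω_rod·sinφ = -5.2451 m/s;  V_Py = rω cosθ + a·ω_rod·cosφ = +3.6056 m/s.
|V_P| = √(V_Px² + V_Py²) = 6.3649 m/s.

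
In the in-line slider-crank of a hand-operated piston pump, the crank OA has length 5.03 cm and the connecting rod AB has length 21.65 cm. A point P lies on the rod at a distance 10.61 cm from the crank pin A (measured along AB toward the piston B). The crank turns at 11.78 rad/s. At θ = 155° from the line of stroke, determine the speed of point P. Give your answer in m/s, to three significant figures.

0.354

ω = 11.78 rad/s.  Crank-pin speed |V_A| = rω = 0.59253 m/s, perpendicular to OA.
Rod angle: sinφ = −(r/L) sinθ ⇒ φ = -5.635°; ω_rod = −rω cosθ/√(L²−r²sin²θ) = +2.4925 rad/s.
V_P = V_A + ω_rod × AP, with AP = 0.1061 m along the rod.
Components: V_Px = −rω sinθ − a·ω_rod·sinφ = -0.22445 m/s;  V_Py = rω cosθ + a·ω_rod·cosφ = -0.27384 m/s.
|V_P| = √(V_Px² + V_Py²) = 0.35407 m/s.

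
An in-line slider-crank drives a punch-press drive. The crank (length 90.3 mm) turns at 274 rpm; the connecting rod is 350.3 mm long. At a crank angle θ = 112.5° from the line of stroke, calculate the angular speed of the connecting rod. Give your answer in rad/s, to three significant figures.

2.91

ω = 28.69 rad/s (converted from 274 rpm).
The rod makes angle φ with the slider axis where L sinφ = r sinθ; differentiating, L cosφ·φ̇ = r ω cosθ.
L cosφ = √(L² − r² sin²θ) = 0.34022 m.
|ω_rod| = r ω |cosθ| / √(L² − r² sin²θ) = 0.0903·28.69·0.38268/0.34022 = 2.9144 rad/s.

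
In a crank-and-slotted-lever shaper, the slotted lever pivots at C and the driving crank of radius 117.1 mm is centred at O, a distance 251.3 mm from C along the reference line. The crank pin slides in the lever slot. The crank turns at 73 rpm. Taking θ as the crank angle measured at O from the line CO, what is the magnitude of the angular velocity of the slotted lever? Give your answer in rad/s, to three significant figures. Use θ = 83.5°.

1.56

ω = 7.645 rad/s (from 73 rpm).
Crank pin A relative to C: A = (d + r cosθ, r sinθ); lever angle φ = atan2(r sinθ, d + r cosθ).
Differentiating tanφ: φ̇ = rω(d cosθ + r)/(d² + r² + 2dr cosθ).
d² + r² + 2dr cosθ = |CA|² = 0.0835266 m²;  d cosθ + r = +0.14555 m.
|ω_lever| = |0.1171·7.645·+0.14555| / 0.0835266 = 1.5599 rad/s.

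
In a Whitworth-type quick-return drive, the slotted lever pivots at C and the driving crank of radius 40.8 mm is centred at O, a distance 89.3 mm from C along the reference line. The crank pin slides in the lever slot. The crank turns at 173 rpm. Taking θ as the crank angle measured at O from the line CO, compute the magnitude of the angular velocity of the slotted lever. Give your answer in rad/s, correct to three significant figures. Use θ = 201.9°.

10.8

ω = 18.12 rad/s (from 173 rpm).
Crank pin A relative to C: A = (d + r cosθ, r sinθ); lever angle φ = atan2(r sinθ, d + r cosθ).
Differentiating tanφ: φ̇ = rω(d cosθ + r)/(d² + r² + 2dr cosθ).
d² + r² + 2dr cosθ = |CA|² = 0.0028781 m²;  d cosθ + r = -0.042056 m.
|ω_lever| = |0.0408·18.12·-0.042056| / 0.0028781 = 10.801 rad/s.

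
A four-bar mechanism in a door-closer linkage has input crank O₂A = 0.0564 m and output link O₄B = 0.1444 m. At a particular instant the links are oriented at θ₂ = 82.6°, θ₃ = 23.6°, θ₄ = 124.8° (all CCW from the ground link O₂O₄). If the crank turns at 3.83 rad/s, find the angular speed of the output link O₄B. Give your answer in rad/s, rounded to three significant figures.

ω₂ = 3.83 rad/s
Differentiating the loop-closure r₂e^{iθ₂}+r₃e^{iθ₃}=r₁+r₄e^{iθ₄} gives r₂ω₂e^{iθ₂}+r₃ω₃e^{iθ₃}=r₄ω₄e^{iθ₄}.
Eliminating the other unknown: ω₄ = r₂ω₂ sin(θ₂−θ₃) / [r₄ sin(θ₄−θ₃)].
Numerator sine = +0.85717; denominator sine = +0.98096.
Result = 0.0564·3.83·(+0.85717) / (0.1444·(+0.98096)) = +1.3072 rad/s; magnitude 1.3072 rad/s.

1.31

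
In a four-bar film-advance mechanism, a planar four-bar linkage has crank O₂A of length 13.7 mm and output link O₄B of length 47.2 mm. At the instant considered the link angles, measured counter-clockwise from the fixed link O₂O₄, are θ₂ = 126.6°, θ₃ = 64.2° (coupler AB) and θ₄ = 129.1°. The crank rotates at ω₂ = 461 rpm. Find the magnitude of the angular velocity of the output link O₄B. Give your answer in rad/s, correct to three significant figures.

ω₂ = 48.28 rad/s (from 461 rpm).
Differentiating the loop-closure r₂e^{iθ₂}+r₃e^{iθ₃}=r₁+r₄e^{iθ₄} gives r₂ω₂e^{iθ₂}+r₃ω₃e^{iθ₃}=r₄ω₄e^{iθ₄}.
Eliminating the other unknown: ω₄ = r₂ω₂ sin(θ₂−θ₃) / [r₄ sin(θ₄−θ₃)].
Numerator sine = +0.88620; denominator sine = +0.90557.
Result = 0.0137·48.28·(+0.88620) / (0.0472·(+0.90557)) = +13.713 rad/s; magnitude 13.713 rad/s.

13.7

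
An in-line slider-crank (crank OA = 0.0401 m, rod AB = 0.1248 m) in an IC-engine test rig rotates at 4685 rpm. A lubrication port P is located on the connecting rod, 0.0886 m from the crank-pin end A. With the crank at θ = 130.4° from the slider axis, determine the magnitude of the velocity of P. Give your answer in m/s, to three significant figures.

ω = 490.6 rad/s.  Crank-pin speed |V_A| = rω = 19.674 m/s, perpendicular to OA.
Rod angle: sinφ = −(r/L) sinθ ⇒ φ = -14.164°; ω_rod = −rω cosθ/√(L²−r²sin²θ) = +105.37 rad/s.
V_P = V_A + ω_rod × AP, with AP = 0.0886 m along the rod.
Components: V_Px = −rω sinθ − a·ω_rod·sinφ = -12.698 m/s;  V_Py = rω cosθ + a·ω_rod·cosφ = -3.6986 m/s.
|V_P| = √(V_Px² + V_Py²) = 13.225 m/s.

13.2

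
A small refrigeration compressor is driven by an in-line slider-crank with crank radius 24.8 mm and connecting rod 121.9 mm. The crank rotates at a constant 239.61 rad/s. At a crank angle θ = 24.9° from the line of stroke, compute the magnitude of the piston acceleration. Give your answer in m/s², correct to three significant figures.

1480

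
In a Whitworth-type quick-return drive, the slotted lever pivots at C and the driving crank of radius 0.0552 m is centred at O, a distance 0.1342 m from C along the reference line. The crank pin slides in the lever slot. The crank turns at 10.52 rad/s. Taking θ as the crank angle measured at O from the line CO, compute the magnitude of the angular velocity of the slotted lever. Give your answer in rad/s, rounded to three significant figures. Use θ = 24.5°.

ω = 10.52 rad/s
Crank pin A relative to C: A = (d + r cosθ, r sinθ); lever angle φ = atan2(r sinθ, d + r cosθ).
Differentiating tanφ: φ̇ = rω(d cosθ + r)/(d² + r² + 2dr cosθ).
d² + r² + 2dr cosθ = |CA|² = 0.0345384 m²;  d cosθ + r = +0.17732 m.
|ω_lever| = |0.0552·10.52·+0.17732| / 0.0345384 = 2.9813 rad/s.

2.98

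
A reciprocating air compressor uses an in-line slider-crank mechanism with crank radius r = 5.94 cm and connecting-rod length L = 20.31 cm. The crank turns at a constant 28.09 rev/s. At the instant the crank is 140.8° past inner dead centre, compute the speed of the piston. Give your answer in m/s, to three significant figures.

ω = 2π·28.1 = 176.5 rad/s
For an in-line slider-crank, x = r cosθ + √(L² − r² sin²θ), so v = −rω sinθ·[1 + r cosθ/√(L² − r² sin²θ)].
With r = 0.0594 m, L = 0.2031 m, θ = 140.8°: √(L² − r² sin²θ) = 0.1996 m.
v = −0.0594·176.5·0.63203·[1 + 0.0594·-0.77494/0.1996] = -5.098 m/s.
|v| = 5.098 m/s.

5.10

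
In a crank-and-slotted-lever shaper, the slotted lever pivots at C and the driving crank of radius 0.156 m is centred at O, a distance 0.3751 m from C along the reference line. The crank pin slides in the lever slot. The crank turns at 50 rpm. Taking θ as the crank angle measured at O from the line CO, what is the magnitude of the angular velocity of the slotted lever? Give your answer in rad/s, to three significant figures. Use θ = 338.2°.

ω = 5.236 rad/s (from 50 rpm).
Crank pin A relative to C: A = (d + r cosθ, r sinθ); lever angle φ = atan2(r sinθ, d + r cosθ).
Differentiating tanφ: φ̇ = rω(d cosθ + r)/(d² + r² + 2dr cosθ).
d² + r² + 2dr cosθ = |CA|² = 0.273698 m²;  d cosθ + r = +0.50428 m.
|ω_lever| = |0.156·5.236·+0.50428| / 0.273698 = 1.5049 rad/s.

1.50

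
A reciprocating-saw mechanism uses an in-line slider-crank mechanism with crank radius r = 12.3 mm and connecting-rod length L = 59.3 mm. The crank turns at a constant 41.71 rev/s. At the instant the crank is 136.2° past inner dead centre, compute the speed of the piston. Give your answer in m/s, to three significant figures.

ω = 2π·41.7 = 262.1 rad/s
For an in-line slider-crank, x = r cosθ + √(L² − r² sin²θ), so v = −rω sinθ·[1 + r cosθ/√(L² − r² sin²θ)].
With r = 0.0123 m, L = 0.0593 m, θ = 136.2°: √(L² − r² sin²θ) = 0.058686 m.
v = −0.0123·262.1·0.69214·[1 + 0.0123·-0.72176/0.058686] = -1.8936 m/s.
|v| = 1.8936 m/s.

1.89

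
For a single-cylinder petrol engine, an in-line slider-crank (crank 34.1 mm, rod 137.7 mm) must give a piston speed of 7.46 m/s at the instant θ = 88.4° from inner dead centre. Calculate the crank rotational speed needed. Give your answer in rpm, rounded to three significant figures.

2080

For an in-line slider-crank, |v_piston| = rω|sinθ|·[1 + r cosθ/√(L² − r² sin²θ)].
With r = 0.0341 m, L = 0.1377 m, θ = 88.4°: the bracketed kinematic factor |dx/dθ| = 0.03433 m.
ω = v/|dx/dθ| = 7.46/0.03433 = 217.3 rad/s.
N = 60ω/(2π) = 2075.1 rpm.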